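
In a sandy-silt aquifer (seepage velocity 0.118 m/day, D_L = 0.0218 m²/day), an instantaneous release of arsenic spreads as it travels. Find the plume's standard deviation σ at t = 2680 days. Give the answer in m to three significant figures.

Dispersive spreading gives a Gaussian with σ² = 2Dt; advection only shifts the center.
σ = √(2 × 0.0218 × 2680) = 10.8 m.

10.8 m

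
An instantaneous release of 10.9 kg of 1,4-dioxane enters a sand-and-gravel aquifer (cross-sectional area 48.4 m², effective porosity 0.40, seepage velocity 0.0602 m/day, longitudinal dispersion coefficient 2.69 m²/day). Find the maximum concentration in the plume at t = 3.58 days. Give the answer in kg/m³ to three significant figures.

The peak of an instantaneous 1D plume sits at x = vt; there the Gaussian factor is 1 and C_max = M/(n_e·A·√(4πDt)), where n_e·A is the pore area the mass is dissolved in.
√(4πDt) = √(4π × 2.69 × 3.58) = 11.00 m, so C_max = 10.9/(0.40 × 48.4 × 11.00) = 0.0512 kg/m³.

0.0512 kg/m³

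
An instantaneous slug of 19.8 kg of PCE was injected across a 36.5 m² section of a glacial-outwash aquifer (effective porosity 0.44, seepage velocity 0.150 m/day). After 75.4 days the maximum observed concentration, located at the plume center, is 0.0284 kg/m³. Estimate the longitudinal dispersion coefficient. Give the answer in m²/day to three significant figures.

1.99 m²/day

At the plume center C_max = M/(n_e·A·√(4πDt)), so D = M²/(4πt·(n_e·A·C_max)²).
n_e·A·C_max = 0.44 × 36.5 × 0.0284 = 0.4561 kg/m.
D = 19.8²/(4π × 75.4 × 0.4561²) = 1.99 m²/day.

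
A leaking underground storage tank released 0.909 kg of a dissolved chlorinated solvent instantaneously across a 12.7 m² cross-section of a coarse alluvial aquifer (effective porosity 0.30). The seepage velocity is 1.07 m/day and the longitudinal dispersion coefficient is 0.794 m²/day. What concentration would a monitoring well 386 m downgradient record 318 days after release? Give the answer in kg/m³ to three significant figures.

0.000534 kg/m³

For an instantaneous plane source, C(x,t) = M/(n_e·A·√(4πDt)) · exp(−(x−vt)²/(4Dt)), with n_e·A the pore (flow) area.
Plume center vt = 1.07 × 318 = 340.26 m, so the well at 386 m is 45.74 m downgradient of the peak.
√(4πDt) = 56.33 m, giving peak height M/(n_e·A·√(4πDt)) = 0.909/(0.30 × 12.7 × 56.33) = 0.004235 kg/m³.
(x−vt)²/(4Dt) = (45.74)²/(4 × 0.794 × 318) = 2.071; exp(−2.071) = 0.1261.
C = 0.004235 × 0.1261 = 0.000534 kg/m³.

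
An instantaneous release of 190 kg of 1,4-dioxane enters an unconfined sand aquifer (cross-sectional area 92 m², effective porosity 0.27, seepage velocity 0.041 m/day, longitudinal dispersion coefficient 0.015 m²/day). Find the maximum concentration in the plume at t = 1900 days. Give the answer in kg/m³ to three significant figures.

The peak of an instantaneous 1D plume sits at x = vt; there the Gaussian factor is 1 and C_max = M/(n_e·A·√(4πDt)), where n_e·A is the pore area the mass is dissolved in.
√(4πDt) = √(4π × 0.015 × 1900) = 18.92 m, so C_max = 190/(0.27 × 92 × 18.92) = 0.404 kg/m³.

0.404 kg/m³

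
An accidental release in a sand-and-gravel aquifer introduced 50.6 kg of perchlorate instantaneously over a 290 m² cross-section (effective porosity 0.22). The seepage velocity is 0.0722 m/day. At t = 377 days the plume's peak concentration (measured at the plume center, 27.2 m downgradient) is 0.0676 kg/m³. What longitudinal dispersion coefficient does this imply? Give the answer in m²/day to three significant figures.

0.0291 m²/day

At the plume center C_max = M/(n_e·A·√(4πDt)), so D = M²/(4πt·(n_e·A·C_max)²).
n_e·A·C_max = 0.22 × 290 × 0.0676 = 4.313 kg/m.
D = 50.6²/(4π × 377 × 4.313²) = 0.0291 m²/day.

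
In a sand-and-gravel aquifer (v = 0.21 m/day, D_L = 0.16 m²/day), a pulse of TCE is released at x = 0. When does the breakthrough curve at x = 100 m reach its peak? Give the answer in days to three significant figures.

For the 1D instantaneous-source solution, setting ∂C/∂t = 0 at fixed x gives v²t² + 2Dt − x² = 0, so t = (√(D² + v²x²) − D)/v².
√(D² + v²x²) = √(0.16² + 0.21² × 100²) = 21.00; v² = 0.0441.
t = (21.00 − 0.16)/0.0441 = 473 days (vs. the pure-advection estimate x/v = 476 d).

473 days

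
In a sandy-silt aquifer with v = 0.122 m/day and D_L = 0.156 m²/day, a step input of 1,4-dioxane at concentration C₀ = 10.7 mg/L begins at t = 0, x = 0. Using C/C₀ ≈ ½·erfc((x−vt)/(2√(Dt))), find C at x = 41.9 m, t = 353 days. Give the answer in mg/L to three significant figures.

5.82 mg/L

For a continuous step input, C/C₀ ≈ ½·erfc((x−vt)/(2√(Dt))).
vt = 0.122 × 353 = 43.066 m and 2√(Dt) = 2√(0.156 × 353) = 14.84 m.
Argument (x−vt)/(2√(Dt)) = (41.9 − 43.066)/14.84 = -0.07857; ½·erfc(-0.07857) = 0.5442.
C = 10.7 × 0.5442 = 5.82 mg/L.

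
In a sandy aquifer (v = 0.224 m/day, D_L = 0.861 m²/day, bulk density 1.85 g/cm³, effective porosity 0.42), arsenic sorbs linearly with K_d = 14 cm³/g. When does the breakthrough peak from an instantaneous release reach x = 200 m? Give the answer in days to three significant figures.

54900 days

Retardation factor R = 1 + ρ_b·K_d/n = 1 + 1.85 × 14/0.42 = 62.67.
Sorption retards both mechanisms: v_R = v/R = 0.003574 m/day, D_R = D/R = 0.01374 m²/day.
Peak time from v_R²t² + 2D_R t − x² = 0: t = (√(D_R² + v_R²x²) − D_R)/v_R².
√(D_R² + v_R²x²) = √(0.01374² + 0.003574² × 200²) = 0.7149; v_R² = 1.277e-05.
t = (0.7149 − 0.01374)/1.277e-05 = 54900 days.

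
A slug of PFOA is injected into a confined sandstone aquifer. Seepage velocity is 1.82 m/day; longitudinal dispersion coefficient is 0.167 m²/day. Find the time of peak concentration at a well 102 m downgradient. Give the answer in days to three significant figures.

56.0 days

For the 1D instantaneous-source solution, setting ∂C/∂t = 0 at fixed x gives v²t² + 2Dt − x² = 0, so t = (√(D² + v²x²) − D)/v².
√(D² + v²x²) = √(0.167² + 1.82² × 102²) = 185.6; v² = 3.3124.
t = (185.6 − 0.167)/3.3124 = 56.0 days (vs. the pure-advection estimate x/v = 56.0 d).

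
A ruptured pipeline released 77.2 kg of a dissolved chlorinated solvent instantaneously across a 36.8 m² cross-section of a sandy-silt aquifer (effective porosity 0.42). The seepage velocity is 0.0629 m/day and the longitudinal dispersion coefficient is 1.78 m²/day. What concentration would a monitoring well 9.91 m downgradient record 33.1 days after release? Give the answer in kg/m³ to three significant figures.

For an instantaneous plane source, C(x,t) = M/(n_e·A·√(4πDt)) · exp(−(x−vt)²/(4Dt)), with n_e·A the pore (flow) area.
Plume center vt = 0.0629 × 33.1 = 2.08199 m, so the well at 9.91 m is 7.82801 m downgradient of the peak.
√(4πDt) = 27.21 m, giving peak height M/(n_e·A·√(4πDt)) = 77.2/(0.42 × 36.8 × 27.21) = 0.1836 kg/m³.
(x−vt)²/(4Dt) = (7.82801)²/(4 × 1.78 × 33.1) = 0.2600; exp(−0.2600) = 0.7711.
C = 0.1836 × 0.7711 = 0.142 kg/m³.

0.142 kg/m³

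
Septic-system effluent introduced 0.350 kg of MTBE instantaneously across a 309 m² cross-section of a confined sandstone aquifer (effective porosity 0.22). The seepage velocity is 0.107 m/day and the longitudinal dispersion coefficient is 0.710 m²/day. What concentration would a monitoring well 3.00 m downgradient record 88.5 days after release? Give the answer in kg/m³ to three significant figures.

For an instantaneous plane source, C(x,t) = M/(n_e·A·√(4πDt)) · exp(−(x−vt)²/(4Dt)), with n_e·A the pore (flow) area.
Plume center vt = 0.107 × 88.5 = 9.4695 m, so the well at 3.00 m is 6.4695 m upgradient of the peak.
√(4πDt) = 28.10 m, giving peak height M/(n_e·A·√(4πDt)) = 0.350/(0.22 × 309 × 28.10) = 0.0001832 kg/m³.
(x−vt)²/(4Dt) = (-6.4695)²/(4 × 0.710 × 88.5) = 0.1665; exp(−0.1665) = 0.8466.
C = 0.0001832 × 0.8466 = 0.000155 kg/m³.

0.000155 kg/m³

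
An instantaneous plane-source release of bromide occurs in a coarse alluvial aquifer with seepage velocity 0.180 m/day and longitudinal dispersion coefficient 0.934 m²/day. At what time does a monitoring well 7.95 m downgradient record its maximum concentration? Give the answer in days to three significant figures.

For the 1D instantaneous-source solution, setting ∂C/∂t = 0 at fixed x gives v²t² + 2Dt − x² = 0, so t = (√(D² + v²x²) − D)/v².
√(D² + v²x²) = √(0.934² + 0.180² × 7.95²) = 1.709; v² = 0.0324.
t = (1.709 − 0.934)/0.0324 = 23.9 days (vs. the pure-advection estimate x/v = 44.2 d).

23.9 days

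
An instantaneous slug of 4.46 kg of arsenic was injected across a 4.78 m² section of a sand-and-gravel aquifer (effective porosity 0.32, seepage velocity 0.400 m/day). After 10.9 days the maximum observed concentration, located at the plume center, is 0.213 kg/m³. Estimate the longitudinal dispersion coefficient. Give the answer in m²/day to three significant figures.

At the plume center C_max = M/(n_e·A·√(4πDt)), so D = M²/(4πt·(n_e·A·C_max)²).
n_e·A·C_max = 0.32 × 4.78 × 0.213 = 0.3258 kg/m.
D = 4.46²/(4π × 10.9 × 0.3258²) = 1.37 m²/day.

1.37 m²/day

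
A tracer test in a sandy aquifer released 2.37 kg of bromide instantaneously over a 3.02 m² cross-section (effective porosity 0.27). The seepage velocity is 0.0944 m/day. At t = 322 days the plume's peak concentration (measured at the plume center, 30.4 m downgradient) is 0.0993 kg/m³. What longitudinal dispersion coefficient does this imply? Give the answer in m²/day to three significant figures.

0.212 m²/day

At the plume center C_max = M/(n_e·A·√(4πDt)), so D = M²/(4πt·(n_e·A·C_max)²).
n_e·A·C_max = 0.27 × 3.02 × 0.0993 = 0.08097 kg/m.
D = 2.37²/(4π × 322 × 0.08097²) = 0.212 m²/day.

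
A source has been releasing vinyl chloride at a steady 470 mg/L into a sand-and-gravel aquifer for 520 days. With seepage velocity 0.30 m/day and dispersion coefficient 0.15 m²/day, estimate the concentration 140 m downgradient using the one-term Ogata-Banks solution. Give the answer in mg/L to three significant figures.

423 mg/L

For a continuous step input, C/C₀ ≈ ½·erfc((x−vt)/(2√(Dt))).
vt = 0.30 × 520 = 156 m and 2√(Dt) = 2√(0.15 × 520) = 17.66 m.
Argument (x−vt)/(2√(Dt)) = (140 − 156)/17.66 = -0.9060; ½·erfc(-0.9060) = 0.9000.
C = 470 × 0.9000 = 423 mg/L.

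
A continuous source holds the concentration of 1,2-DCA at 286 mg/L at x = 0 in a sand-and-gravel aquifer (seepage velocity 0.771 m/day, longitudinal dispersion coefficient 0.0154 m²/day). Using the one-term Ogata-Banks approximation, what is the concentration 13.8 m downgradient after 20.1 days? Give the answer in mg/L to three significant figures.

For a continuous step input, C/C₀ ≈ ½·erfc((x−vt)/(2√(Dt))).
vt = 0.771 × 20.1 = 15.4971 m and 2√(Dt) = 2√(0.0154 × 20.1) = 1.113 m.
Argument (x−vt)/(2√(Dt)) = (13.8 − 15.4971)/1.113 = -1.525; ½·erfc(-1.525) = 0.9845.
C = 286 × 0.9845 = 282 mg/L.

282 mg/L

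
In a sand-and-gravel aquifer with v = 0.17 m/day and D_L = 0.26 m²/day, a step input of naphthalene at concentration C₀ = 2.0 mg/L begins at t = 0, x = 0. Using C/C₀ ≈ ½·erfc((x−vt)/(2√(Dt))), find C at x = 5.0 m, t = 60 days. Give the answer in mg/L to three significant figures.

For a continuous step input, C/C₀ ≈ ½·erfc((x−vt)/(2√(Dt))).
vt = 0.17 × 60 = 10.2 m and 2√(Dt) = 2√(0.26 × 60) = 7.899 m.
Argument (x−vt)/(2√(Dt)) = (5.0 − 10.2)/7.899 = -0.6583; ½·erfc(-0.6583) = 0.8241.
C = 2.0 × 0.8241 = 1.65 mg/L.

1.65 mg/L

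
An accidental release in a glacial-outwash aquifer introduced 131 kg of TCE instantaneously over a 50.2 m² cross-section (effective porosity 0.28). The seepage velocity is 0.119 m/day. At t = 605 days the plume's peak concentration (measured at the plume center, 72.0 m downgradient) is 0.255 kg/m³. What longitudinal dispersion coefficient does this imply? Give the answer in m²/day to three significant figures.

At the plume center C_max = M/(n_e·A·√(4πDt)), so D = M²/(4πt·(n_e·A·C_max)²).
n_e·A·C_max = 0.28 × 50.2 × 0.255 = 3.584 kg/m.
D = 131²/(4π × 605 × 3.584²) = 0.176 m²/day.

0.176 m²/day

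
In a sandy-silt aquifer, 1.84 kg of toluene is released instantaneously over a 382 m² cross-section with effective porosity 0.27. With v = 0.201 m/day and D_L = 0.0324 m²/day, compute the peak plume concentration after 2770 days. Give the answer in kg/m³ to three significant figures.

0.000531 kg/m³

The peak of an instantaneous 1D plume sits at x = vt; there the Gaussian factor is 1 and C_max = M/(n_e·A·√(4πDt)), where n_e·A is the pore area the mass is dissolved in.
√(4πDt) = √(4π × 0.0324 × 2770) = 33.58 m, so C_max = 1.84/(0.27 × 382 × 33.58) = 0.000531 kg/m³.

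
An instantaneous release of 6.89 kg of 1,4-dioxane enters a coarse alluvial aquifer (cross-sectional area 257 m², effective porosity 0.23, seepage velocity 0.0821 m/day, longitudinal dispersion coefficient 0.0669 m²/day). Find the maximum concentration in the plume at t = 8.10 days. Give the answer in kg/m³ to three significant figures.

The peak of an instantaneous 1D plume sits at x = vt; there the Gaussian factor is 1 and C_max = M/(n_e·A·√(4πDt)), where n_e·A is the pore area the mass is dissolved in.
√(4πDt) = √(4π × 0.0669 × 8.10) = 2.610 m, so C_max = 6.89/(0.23 × 257 × 2.610) = 0.0447 kg/m³.

0.0447 kg/m³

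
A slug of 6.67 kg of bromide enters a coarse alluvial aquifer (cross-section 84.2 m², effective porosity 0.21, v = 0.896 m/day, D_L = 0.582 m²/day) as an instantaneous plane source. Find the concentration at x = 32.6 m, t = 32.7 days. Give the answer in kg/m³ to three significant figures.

0.0211 kg/m³

For an instantaneous plane source, C(x,t) = M/(n_e·A·√(4πDt)) · exp(−(x−vt)²/(4Dt)), with n_e·A the pore (flow) area.
Plume center vt = 0.896 × 32.7 = 29.2992 m, so the well at 32.6 m is 3.3008 m downgradient of the peak.
√(4πDt) = 15.46 m, giving peak height M/(n_e·A·√(4πDt)) = 6.67/(0.21 × 84.2 × 15.46) = 0.02440 kg/m³.
(x−vt)²/(4Dt) = (3.3008)²/(4 × 0.582 × 32.7) = 0.1431; exp(−0.1431) = 0.8667.
C = 0.02440 × 0.8667 = 0.0211 kg/m³.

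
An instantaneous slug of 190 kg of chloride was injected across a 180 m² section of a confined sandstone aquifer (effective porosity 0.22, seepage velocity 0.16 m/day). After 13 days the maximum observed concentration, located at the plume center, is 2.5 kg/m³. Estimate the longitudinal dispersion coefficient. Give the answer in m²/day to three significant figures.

At the plume center C_max = M/(n_e·A·√(4πDt)), so D = M²/(4πt·(n_e·A·C_max)²).
n_e·A·C_max = 0.22 × 180 × 2.5 = 99.00 kg/m.
D = 190²/(4π × 13 × 99.00²) = 0.0225 m²/day.

0.0225 m²/day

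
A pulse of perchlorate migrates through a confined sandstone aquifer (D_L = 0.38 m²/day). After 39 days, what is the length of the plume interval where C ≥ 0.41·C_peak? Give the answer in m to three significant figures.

14.5 m

The plume is Gaussian with σ = √(2Dt) = √(2 × 0.38 × 39) = 5.444 m.
C/C_peak = exp(−Δx²/(2σ²)) = 0.41 ⇒ Δx = σ·√(−2 ln 0.41) = 5.444 × 1.335 = 7.268 m.
Width = 2Δx = 14.5 m.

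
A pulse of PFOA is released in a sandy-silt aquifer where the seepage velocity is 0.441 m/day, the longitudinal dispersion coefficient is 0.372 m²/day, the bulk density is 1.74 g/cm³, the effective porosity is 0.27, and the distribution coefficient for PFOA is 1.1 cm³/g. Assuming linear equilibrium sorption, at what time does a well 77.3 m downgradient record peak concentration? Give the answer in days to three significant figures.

Retardation factor R = 1 + ρ_b·K_d/n = 1 + 1.74 × 1.1/0.27 = 8.089.
Sorption retards both mechanisms: v_R = v/R = 0.05452 m/day, D_R = D/R = 0.04599 m²/day.
Peak time from v_R²t² + 2D_R t − x² = 0: t = (√(D_R² + v_R²x²) − D_R)/v_R².
√(D_R² + v_R²x²) = √(0.04599² + 0.05452² × 77.3²) = 4.215; v_R² = 0.002972.
t = (4.215 − 0.04599)/0.002972 = 1400 days.

1400 days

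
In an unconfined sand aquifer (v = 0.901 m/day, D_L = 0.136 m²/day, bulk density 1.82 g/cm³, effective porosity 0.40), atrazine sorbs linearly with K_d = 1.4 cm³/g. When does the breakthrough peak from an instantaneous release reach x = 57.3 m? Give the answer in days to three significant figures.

Retardation factor R = 1 + ρ_b·K_d/n = 1 + 1.82 × 1.4/0.40 = 7.370.
Sorption retards both mechanisms: v_R = v/R = 0.1223 m/day, D_R = D/R = 0.01845 m²/day.
Peak time from v_R²t² + 2D_R t − x² = 0: t = (√(D_R² + v_R²x²) − D_R)/v_R².
√(D_R² + v_R²x²) = √(0.01845² + 0.1223² × 57.3²) = 7.008; v_R² = 0.01496.
t = (7.008 − 0.01845)/0.01496 = 467 days.

467 days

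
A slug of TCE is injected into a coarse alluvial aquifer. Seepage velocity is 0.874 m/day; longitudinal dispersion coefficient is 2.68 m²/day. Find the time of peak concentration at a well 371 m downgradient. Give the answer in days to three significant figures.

421 days

For the 1D instantaneous-source solution, setting ∂C/∂t = 0 at fixed x gives v²t² + 2Dt − x² = 0, so t = (√(D² + v²x²) − D)/v².
√(D² + v²x²) = √(2.68² + 0.874² × 371²) = 324.3; v² = 0.763876.
t = (324.3 − 2.68)/0.763876 = 421 days (vs. the pure-advection estimate x/v = 424 d).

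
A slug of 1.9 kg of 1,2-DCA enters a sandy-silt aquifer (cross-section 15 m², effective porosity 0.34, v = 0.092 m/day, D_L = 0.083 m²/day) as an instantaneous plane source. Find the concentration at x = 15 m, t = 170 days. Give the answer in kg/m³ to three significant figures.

0.0278 kg/m³

For an instantaneous plane source, C(x,t) = M/(n_e·A·√(4πDt)) · exp(−(x−vt)²/(4Dt)), with n_e·A the pore (flow) area.
Plume center vt = 0.092 × 170 = 15.64 m, so the well at 15 m is 0.64 m upgradient of the peak.
√(4πDt) = 13.32 m, giving peak height M/(n_e·A·√(4πDt)) = 1.9/(0.34 × 15 × 13.32) = 0.02797 kg/m³.
(x−vt)²/(4Dt) = (-0.64)²/(4 × 0.083 × 170) = 0.007257; exp(−0.007257) = 0.9928.
C = 0.02797 × 0.9928 = 0.0278 kg/m³.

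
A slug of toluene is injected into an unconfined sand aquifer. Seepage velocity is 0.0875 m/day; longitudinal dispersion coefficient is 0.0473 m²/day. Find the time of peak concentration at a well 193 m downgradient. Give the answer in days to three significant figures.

2200 days

For the 1D instantaneous-source solution, setting ∂C/∂t = 0 at fixed x gives v²t² + 2Dt − x² = 0, so t = (√(D² + v²x²) − D)/v².
√(D² + v²x²) = √(0.0473² + 0.0875² × 193²) = 16.89; v² = 0.00765625.
t = (16.89 − 0.0473)/0.00765625 = 2200 days (vs. the pure-advection estimate x/v = 2210 d).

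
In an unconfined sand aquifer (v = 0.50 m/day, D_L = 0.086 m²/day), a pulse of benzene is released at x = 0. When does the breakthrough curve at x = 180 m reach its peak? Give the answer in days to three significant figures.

For the 1D instantaneous-source solution, setting ∂C/∂t = 0 at fixed x gives v²t² + 2Dt − x² = 0, so t = (√(D² + v²x²) − D)/v².
√(D² + v²x²) = √(0.086² + 0.50² × 180²) = 90.00; v² = 0.25.
t = (90.00 − 0.086)/0.25 = 360 days (vs. the pure-advection estimate x/v = 360 d).

360 days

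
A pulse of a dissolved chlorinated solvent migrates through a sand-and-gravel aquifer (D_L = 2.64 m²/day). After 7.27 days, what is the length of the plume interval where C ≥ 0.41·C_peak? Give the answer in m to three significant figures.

The plume is Gaussian with σ = √(2Dt) = √(2 × 2.64 × 7.27) = 6.196 m.
C/C_peak = exp(−Δx²/(2σ²)) = 0.41 ⇒ Δx = σ·√(−2 ln 0.41) = 6.196 × 1.335 = 8.272 m.
Width = 2Δx = 16.5 m.

16.5 m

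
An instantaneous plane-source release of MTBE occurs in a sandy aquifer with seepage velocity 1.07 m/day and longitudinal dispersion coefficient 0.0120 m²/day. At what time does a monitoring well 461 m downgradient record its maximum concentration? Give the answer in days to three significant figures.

431 days

For the 1D instantaneous-source solution, setting ∂C/∂t = 0 at fixed x gives v²t² + 2Dt − x² = 0, so t = (√(D² + v²x²) − D)/v².
√(D² + v²x²) = √(0.0120² + 1.07² × 461²) = 493.3; v² = 1.1449.
t = (493.3 − 0.0120)/1.1449 = 431 days (vs. the pure-advection estimate x/v = 431 d).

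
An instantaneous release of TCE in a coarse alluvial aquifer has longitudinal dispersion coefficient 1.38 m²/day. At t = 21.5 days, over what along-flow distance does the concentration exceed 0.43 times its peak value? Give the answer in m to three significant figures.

20.0 m

The plume is Gaussian with σ = √(2Dt) = √(2 × 1.38 × 21.5) = 7.703 m.
C/C_peak = exp(−Δx²/(2σ²)) = 0.43 ⇒ Δx = σ·√(−2 ln 0.43) = 7.703 × 1.299 = 10.01 m.
Width = 2Δx = 20.0 m.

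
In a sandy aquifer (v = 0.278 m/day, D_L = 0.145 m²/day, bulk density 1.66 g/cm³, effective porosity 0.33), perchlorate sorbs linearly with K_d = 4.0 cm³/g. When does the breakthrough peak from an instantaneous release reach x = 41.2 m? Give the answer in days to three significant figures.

3090 days

Retardation factor R = 1 + ρ_b·K_d/n = 1 + 1.66 × 4.0/0.33 = 21.12.
Sorption retards both mechanisms: v_R = v/R = 0.01316 m/day, D_R = D/R = 0.006866 m²/day.
Peak time from v_R²t² + 2D_R t − x² = 0: t = (√(D_R² + v_R²x²) − D_R)/v_R².
√(D_R² + v_R²x²) = √(0.006866² + 0.01316² × 41.2²) = 0.5422; v_R² = 0.0001732.
t = (0.5422 − 0.006866)/0.0001732 = 3090 days.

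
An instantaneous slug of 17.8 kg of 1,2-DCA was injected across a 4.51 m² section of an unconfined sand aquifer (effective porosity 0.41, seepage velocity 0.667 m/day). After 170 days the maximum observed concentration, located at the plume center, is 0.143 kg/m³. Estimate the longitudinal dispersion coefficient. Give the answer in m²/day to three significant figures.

At the plume center C_max = M/(n_e·A·√(4πDt)), so D = M²/(4πt·(n_e·A·C_max)²).
n_e·A·C_max = 0.41 × 4.51 × 0.143 = 0.2644 kg/m.
D = 17.8²/(4π × 170 × 0.2644²) = 2.12 m²/day.

2.12 m²/day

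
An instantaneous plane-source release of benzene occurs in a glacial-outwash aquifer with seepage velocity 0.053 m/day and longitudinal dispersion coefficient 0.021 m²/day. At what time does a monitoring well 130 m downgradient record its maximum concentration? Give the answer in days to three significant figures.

2450 days

For the 1D instantaneous-source solution, setting ∂C/∂t = 0 at fixed x gives v²t² + 2Dt − x² = 0, so t = (√(D² + v²x²) − D)/v².
√(D² + v²x²) = √(0.021² + 0.053² × 130²) = 6.890; v² = 0.002809.
t = (6.890 − 0.021)/0.002809 = 2450 days (vs. the pure-advection estimate x/v = 2450 d).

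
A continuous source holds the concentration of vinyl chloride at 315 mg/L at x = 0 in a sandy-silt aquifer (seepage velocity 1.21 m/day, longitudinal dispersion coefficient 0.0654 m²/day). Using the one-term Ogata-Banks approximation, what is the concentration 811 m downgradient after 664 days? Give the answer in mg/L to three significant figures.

For a continuous step input, C/C₀ ≈ ½·erfc((x−vt)/(2√(Dt))).
vt = 1.21 × 664 = 803.44 m and 2√(Dt) = 2√(0.0654 × 664) = 13.18 m.
Argument (x−vt)/(2√(Dt)) = (811 − 803.44)/13.18 = 0.5736; ½·erfc(0.5736) = 0.2086.
C = 315 × 0.2086 = 65.7 mg/L.

65.7 mg/L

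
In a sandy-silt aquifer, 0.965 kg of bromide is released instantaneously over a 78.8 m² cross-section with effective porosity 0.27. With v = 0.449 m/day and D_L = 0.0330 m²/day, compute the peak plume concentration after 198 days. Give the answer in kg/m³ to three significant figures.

0.00501 kg/m³

The peak of an instantaneous 1D plume sits at x = vt; there the Gaussian factor is 1 and C_max = M/(n_e·A·√(4πDt)), where n_e·A is the pore area the mass is dissolved in.
√(4πDt) = √(4π × 0.0330 × 198) = 9.061 m, so C_max = 0.965/(0.27 × 78.8 × 9.061) = 0.00501 kg/m³.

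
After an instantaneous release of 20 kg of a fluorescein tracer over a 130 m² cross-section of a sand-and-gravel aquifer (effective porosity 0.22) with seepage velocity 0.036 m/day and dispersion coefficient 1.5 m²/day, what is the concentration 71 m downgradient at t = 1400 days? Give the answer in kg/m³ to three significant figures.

0.00409 kg/m³

For an instantaneous plane source, C(x,t) = M/(n_e·A·√(4πDt)) · exp(−(x−vt)²/(4Dt)), with n_e·A the pore (flow) area.
Plume center vt = 0.036 × 1400 = 50.4 m, so the well at 71 m is 20.6 m downgradient of the peak.
√(4πDt) = 162.4 m, giving peak height M/(n_e·A·√(4πDt)) = 20/(0.22 × 130 × 162.4) = 0.004306 kg/m³.
(x−vt)²/(4Dt) = (20.6)²/(4 × 1.5 × 1400) = 0.05052; exp(−0.05052) = 0.9507.
C = 0.004306 × 0.9507 = 0.00409 kg/m³.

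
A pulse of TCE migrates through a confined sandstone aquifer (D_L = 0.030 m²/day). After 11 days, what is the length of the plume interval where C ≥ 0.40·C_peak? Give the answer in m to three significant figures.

The plume is Gaussian with σ = √(2Dt) = √(2 × 0.030 × 11) = 0.8124 m.
C/C_peak = exp(−Δx²/(2σ²)) = 0.40 ⇒ Δx = σ·√(−2 ln 0.40) = 0.8124 × 1.354 = 1.100 m.
Width = 2Δx = 2.20 m.

2.20 m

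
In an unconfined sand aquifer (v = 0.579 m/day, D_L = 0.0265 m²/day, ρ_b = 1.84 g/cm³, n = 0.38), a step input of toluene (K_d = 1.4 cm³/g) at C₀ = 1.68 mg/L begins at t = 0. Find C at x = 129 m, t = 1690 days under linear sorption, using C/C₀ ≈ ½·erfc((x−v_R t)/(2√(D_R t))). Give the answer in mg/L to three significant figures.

0.289 mg/L

Retardation factor R = 1 + ρ_b·K_d/n = 1 + 1.84 × 1.4/0.38 = 7.779.
Sorption retards both mechanisms: v_R = v/R = 0.07443 m/day, D_R = D/R = 0.003407 m²/day.
v_R·t = 0.07443 × 1690 = 125.7867 m; 2√(D_R t) = 4.799 m; argument = (129 − 125.7867)/4.799 = 0.6696.
C = C₀ × ½·erfc(0.6696) = 1.68 × 0.1718 = 0.289 mg/L.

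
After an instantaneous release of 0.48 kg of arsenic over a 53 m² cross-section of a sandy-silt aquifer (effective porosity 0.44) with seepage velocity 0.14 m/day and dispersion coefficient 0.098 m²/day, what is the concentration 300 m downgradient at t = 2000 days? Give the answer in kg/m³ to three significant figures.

0.000249 kg/m³

For an instantaneous plane source, C(x,t) = M/(n_e·A·√(4πDt)) · exp(−(x−vt)²/(4Dt)), with n_e·A the pore (flow) area.
Plume center vt = 0.14 × 2000 = 280 m, so the well at 300 m is 20 m downgradient of the peak.
√(4πDt) = 49.63 m, giving peak height M/(n_e·A·√(4πDt)) = 0.48/(0.44 × 53 × 49.63) = 0.0004147 kg/m³.
(x−vt)²/(4Dt) = (20)²/(4 × 0.098 × 2000) = 0.5102; exp(−0.5102) = 0.6004.
C = 0.0004147 × 0.6004 = 0.000249 kg/m³.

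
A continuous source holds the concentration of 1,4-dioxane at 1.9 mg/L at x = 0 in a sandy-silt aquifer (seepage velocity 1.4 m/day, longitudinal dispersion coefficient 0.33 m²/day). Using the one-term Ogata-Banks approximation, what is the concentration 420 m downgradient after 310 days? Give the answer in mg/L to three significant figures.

For a continuous step input, C/C₀ ≈ ½·erfc((x−vt)/(2√(Dt))).
vt = 1.4 × 310 = 434 m and 2√(Dt) = 2√(0.33 × 310) = 20.23 m.
Argument (x−vt)/(2√(Dt)) = (420 − 434)/20.23 = -0.6920; ½·erfc(-0.6920) = 0.8361.
C = 1.9 × 0.8361 = 1.59 mg/L.

1.59 mg/L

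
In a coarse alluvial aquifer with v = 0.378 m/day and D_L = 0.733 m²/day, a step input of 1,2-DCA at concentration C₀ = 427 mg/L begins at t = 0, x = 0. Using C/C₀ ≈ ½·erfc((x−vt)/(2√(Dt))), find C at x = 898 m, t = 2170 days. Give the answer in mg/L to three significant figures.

35.9 mg/L

For a continuous step input, C/C₀ ≈ ½·erfc((x−vt)/(2√(Dt))).
vt = 0.378 × 2170 = 820.26 m and 2√(Dt) = 2√(0.733 × 2170) = 79.76 m.
Argument (x−vt)/(2√(Dt)) = (898 − 820.26)/79.76 = 0.9747; ½·erfc(0.9747) = 0.08403.
C = 427 × 0.08403 = 35.9 mg/L.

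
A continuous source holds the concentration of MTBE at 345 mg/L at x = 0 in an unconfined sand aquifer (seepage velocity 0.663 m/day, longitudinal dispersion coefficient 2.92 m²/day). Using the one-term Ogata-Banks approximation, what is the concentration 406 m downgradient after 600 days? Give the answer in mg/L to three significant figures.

For a continuous step input, C/C₀ ≈ ½·erfc((x−vt)/(2√(Dt))).
vt = 0.663 × 600 = 397.8 m and 2√(Dt) = 2√(2.92 × 600) = 83.71 m.
Argument (x−vt)/(2√(Dt)) = (406 − 397.8)/83.71 = 0.09796; ½·erfc(0.09796) = 0.4449.
C = 345 × 0.4449 = 153 mg/L.

153 mg/L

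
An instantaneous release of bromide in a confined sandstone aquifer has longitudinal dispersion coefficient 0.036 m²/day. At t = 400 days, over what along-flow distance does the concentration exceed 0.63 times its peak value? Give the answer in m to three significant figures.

The plume is Gaussian with σ = √(2Dt) = √(2 × 0.036 × 400) = 5.367 m.
C/C_peak = exp(−Δx²/(2σ²)) = 0.63 ⇒ Δx = σ·√(−2 ln 0.63) = 5.367 × 0.9613 = 5.159 m.
Width = 2Δx = 10.3 m.

10.3 m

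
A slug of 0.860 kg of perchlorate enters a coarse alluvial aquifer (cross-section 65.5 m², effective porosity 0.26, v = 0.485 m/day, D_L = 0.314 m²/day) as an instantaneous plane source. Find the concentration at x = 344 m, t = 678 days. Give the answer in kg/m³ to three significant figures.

0.000745 kg/m³

For an instantaneous plane source, C(x,t) = M/(n_e·A·√(4πDt)) · exp(−(x−vt)²/(4Dt)), with n_e·A the pore (flow) area.
Plume center vt = 0.485 × 678 = 328.83 m, so the well at 344 m is 15.17 m downgradient of the peak.
√(4πDt) = 51.72 m, giving peak height M/(n_e·A·√(4πDt)) = 0.860/(0.26 × 65.5 × 51.72) = 0.0009764 kg/m³.
(x−vt)²/(4Dt) = (15.17)²/(4 × 0.314 × 678) = 0.2702; exp(−0.2702) = 0.7632.
C = 0.0009764 × 0.7632 = 0.000745 kg/m³.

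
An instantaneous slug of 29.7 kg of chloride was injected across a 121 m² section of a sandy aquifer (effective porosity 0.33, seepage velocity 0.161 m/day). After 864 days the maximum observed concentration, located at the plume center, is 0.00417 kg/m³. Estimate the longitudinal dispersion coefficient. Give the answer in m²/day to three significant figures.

At the plume center C_max = M/(n_e·A·√(4πDt)), so D = M²/(4πt·(n_e·A·C_max)²).
n_e·A·C_max = 0.33 × 121 × 0.00417 = 0.1665 kg/m.
D = 29.7²/(4π × 864 × 0.1665²) = 2.93 m²/day.

2.93 m²/day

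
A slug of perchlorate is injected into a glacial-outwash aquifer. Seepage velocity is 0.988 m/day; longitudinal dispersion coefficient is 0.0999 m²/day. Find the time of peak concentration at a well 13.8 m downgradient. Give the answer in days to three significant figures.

13.9 days

For the 1D instantaneous-source solution, setting ∂C/∂t = 0 at fixed x gives v²t² + 2Dt − x² = 0, so t = (√(D² + v²x²) − D)/v².
√(D² + v²x²) = √(0.0999² + 0.988² × 13.8²) = 13.63; v² = 0.976144.
t = (13.63 − 0.0999)/0.976144 = 13.9 days (vs. the pure-advection estimate x/v = 14.0 d).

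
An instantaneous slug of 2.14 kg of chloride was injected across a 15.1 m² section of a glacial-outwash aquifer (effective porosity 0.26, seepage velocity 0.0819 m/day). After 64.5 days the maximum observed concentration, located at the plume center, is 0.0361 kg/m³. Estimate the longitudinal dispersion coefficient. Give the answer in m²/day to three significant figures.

0.281 m²/day

At the plume center C_max = M/(n_e·A·√(4πDt)), so D = M²/(4πt·(n_e·A·C_max)²).
n_e·A·C_max = 0.26 × 15.1 × 0.0361 = 0.1417 kg/m.
D = 2.14²/(4π × 64.5 × 0.1417²) = 0.281 m²/day.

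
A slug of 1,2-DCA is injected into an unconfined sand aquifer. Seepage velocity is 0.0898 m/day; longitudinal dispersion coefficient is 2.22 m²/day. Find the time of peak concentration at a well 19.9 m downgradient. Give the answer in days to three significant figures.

78.1 days

For the 1D instantaneous-source solution, setting ∂C/∂t = 0 at fixed x gives v²t² + 2Dt − x² = 0, so t = (√(D² + v²x²) − D)/v².
√(D² + v²x²) = √(2.22² + 0.0898² × 19.9²) = 2.850; v² = 0.00806404.
t = (2.850 − 2.22)/0.00806404 = 78.1 days (vs. the pure-advection estimate x/v = 222 d).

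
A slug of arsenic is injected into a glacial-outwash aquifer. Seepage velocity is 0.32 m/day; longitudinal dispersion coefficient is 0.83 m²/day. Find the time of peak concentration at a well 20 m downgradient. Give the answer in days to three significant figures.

54.9 days

For the 1D instantaneous-source solution, setting ∂C/∂t = 0 at fixed x gives v²t² + 2Dt − x² = 0, so t = (√(D² + v²x²) − D)/v².
√(D² + v²x²) = √(0.83² + 0.32² × 20²) = 6.454; v² = 0.1024.
t = (6.454 − 0.83)/0.1024 = 54.9 days (vs. the pure-advection estimate x/v = 62.5 d).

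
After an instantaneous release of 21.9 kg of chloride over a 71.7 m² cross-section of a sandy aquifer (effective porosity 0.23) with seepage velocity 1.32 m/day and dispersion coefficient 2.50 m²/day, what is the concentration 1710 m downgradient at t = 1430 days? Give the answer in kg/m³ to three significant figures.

For an instantaneous plane source, C(x,t) = M/(n_e·A·√(4πDt)) · exp(−(x−vt)²/(4Dt)), with n_e·A the pore (flow) area.
Plume center vt = 1.32 × 1430 = 1887.6 m, so the well at 1710 m is 177.6 m upgradient of the peak.
√(4πDt) = 212.0 m, giving peak height M/(n_e·A·√(4πDt)) = 21.9/(0.23 × 71.7 × 212.0) = 0.006264 kg/m³.
(x−vt)²/(4Dt) = (-177.6)²/(4 × 2.50 × 1430) = 2.206; exp(−2.206) = 0.1101.
C = 0.006264 × 0.1101 = 0.000690 kg/m³.

0.000690 kg/m³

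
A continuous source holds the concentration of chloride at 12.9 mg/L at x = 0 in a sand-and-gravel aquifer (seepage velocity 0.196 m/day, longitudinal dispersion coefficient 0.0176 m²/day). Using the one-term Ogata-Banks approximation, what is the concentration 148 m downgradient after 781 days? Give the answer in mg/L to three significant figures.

For a continuous step input, C/C₀ ≈ ½·erfc((x−vt)/(2√(Dt))).
vt = 0.196 × 781 = 153.076 m and 2√(Dt) = 2√(0.0176 × 781) = 7.415 m.
Argument (x−vt)/(2√(Dt)) = (148 − 153.076)/7.415 = -0.6846; ½·erfc(-0.6846) = 0.8335.
C = 12.9 × 0.8335 = 10.8 mg/L.

10.8 mg/L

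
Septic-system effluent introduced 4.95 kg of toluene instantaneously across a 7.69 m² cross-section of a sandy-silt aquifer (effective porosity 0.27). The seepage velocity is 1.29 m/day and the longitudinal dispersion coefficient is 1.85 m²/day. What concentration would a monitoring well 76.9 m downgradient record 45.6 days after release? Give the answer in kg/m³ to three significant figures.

For an instantaneous plane source, C(x,t) = M/(n_e·A·√(4πDt)) · exp(−(x−vt)²/(4Dt)), with n_e·A the pore (flow) area.
Plume center vt = 1.29 × 45.6 = 58.824 m, so the well at 76.9 m is 18.076 m downgradient of the peak.
√(4πDt) = 32.56 m, giving peak height M/(n_e·A·√(4πDt)) = 4.95/(0.27 × 7.69 × 32.56) = 0.07322 kg/m³.
(x−vt)²/(4Dt) = (18.076)²/(4 × 1.85 × 45.6) = 0.9683; exp(−0.9683) = 0.3797.
C = 0.07322 × 0.3797 = 0.0278 kg/m³.

0.0278 kg/m³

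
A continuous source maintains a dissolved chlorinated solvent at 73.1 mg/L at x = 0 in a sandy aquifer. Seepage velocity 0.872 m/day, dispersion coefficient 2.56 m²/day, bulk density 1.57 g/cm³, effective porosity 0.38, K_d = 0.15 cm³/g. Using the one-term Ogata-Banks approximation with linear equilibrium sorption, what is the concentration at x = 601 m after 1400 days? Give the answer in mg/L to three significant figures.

Retardation factor R = 1 + ρ_b·K_d/n = 1 + 1.57 × 0.15/0.38 = 1.620.
Sorption retards both mechanisms: v_R = v/R = 0.5383 m/day, D_R = D/R = 1.580 m²/day.
v_R·t = 0.5383 × 1400 = 753.62 m; 2√(D_R t) = 94.06 m; argument = (601 − 753.62)/94.06 = -1.623.
C = C₀ × ½·erfc(-1.623) = 73.1 × 0.9891 = 72.3 mg/L.

72.3 mg/L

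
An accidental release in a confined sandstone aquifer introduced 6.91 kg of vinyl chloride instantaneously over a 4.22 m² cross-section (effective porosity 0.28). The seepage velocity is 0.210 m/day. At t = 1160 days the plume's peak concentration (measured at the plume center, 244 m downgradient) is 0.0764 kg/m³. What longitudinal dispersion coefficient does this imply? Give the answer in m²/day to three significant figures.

At the plume center C_max = M/(n_e·A·√(4πDt)), so D = M²/(4πt·(n_e·A·C_max)²).
n_e·A·C_max = 0.28 × 4.22 × 0.0764 = 0.09027 kg/m.
D = 6.91²/(4π × 1160 × 0.09027²) = 0.402 m²/day.

0.402 m²/day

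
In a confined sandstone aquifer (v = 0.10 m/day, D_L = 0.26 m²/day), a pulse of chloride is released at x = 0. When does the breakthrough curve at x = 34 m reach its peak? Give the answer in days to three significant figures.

315 days

For the 1D instantaneous-source solution, setting ∂C/∂t = 0 at fixed x gives v²t² + 2Dt − x² = 0, so t = (√(D² + v²x²) − D)/v².
√(D² + v²x²) = √(0.26² + 0.10² × 34²) = 3.410; v² = 0.01.
t = (3.410 − 0.26)/0.01 = 315 days (vs. the pure-advection estimate x/v = 340 d).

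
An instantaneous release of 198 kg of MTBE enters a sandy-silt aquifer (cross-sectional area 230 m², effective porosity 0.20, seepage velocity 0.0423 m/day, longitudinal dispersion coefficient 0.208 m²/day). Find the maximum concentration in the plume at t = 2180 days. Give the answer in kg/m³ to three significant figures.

0.0570 kg/m³

The peak of an instantaneous 1D plume sits at x = vt; there the Gaussian factor is 1 and C_max = M/(n_e·A·√(4πDt)), where n_e·A is the pore area the mass is dissolved in.
√(4πDt) = √(4π × 0.208 × 2180) = 75.49 m, so C_max = 198/(0.20 × 230 × 75.49) = 0.0570 kg/m³.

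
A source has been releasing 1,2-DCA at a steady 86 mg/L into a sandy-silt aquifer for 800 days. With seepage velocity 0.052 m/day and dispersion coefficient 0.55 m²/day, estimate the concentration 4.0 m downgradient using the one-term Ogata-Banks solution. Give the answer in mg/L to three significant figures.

77.2 mg/L

For a continuous step input, C/C₀ ≈ ½·erfc((x−vt)/(2√(Dt))).
vt = 0.052 × 800 = 41.6 m and 2√(Dt) = 2√(0.55 × 800) = 41.95 m.
Argument (x−vt)/(2√(Dt)) = (4.0 − 41.6)/41.95 = -0.8963; ½·erfc(-0.8963) = 0.8975.
C = 86 × 0.8975 = 77.2 mg/L.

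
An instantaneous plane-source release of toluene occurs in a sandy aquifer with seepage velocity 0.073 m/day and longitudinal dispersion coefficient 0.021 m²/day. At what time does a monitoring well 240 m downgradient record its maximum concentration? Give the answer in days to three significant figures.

3280 days

For the 1D instantaneous-source solution, setting ∂C/∂t = 0 at fixed x gives v²t² + 2Dt − x² = 0, so t = (√(D² + v²x²) − D)/v².
√(D² + v²x²) = √(0.021² + 0.073² × 240²) = 17.52; v² = 0.005329.
t = (17.52 − 0.021)/0.005329 = 3280 days (vs. the pure-advection estimate x/v = 3290 d).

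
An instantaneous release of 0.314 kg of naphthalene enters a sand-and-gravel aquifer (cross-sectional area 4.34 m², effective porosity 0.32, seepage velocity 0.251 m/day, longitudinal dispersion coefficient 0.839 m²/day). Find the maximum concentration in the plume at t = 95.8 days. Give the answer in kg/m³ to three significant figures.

0.00711 kg/m³

The peak of an instantaneous 1D plume sits at x = vt; there the Gaussian factor is 1 and C_max = M/(n_e·A·√(4πDt)), where n_e·A is the pore area the mass is dissolved in.
√(4πDt) = √(4π × 0.839 × 95.8) = 31.78 m, so C_max = 0.314/(0.32 × 4.34 × 31.78) = 0.00711 kg/m³.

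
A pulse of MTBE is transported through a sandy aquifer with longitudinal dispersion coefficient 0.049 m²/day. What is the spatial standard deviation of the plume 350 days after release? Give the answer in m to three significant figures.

5.86 m

Dispersive spreading gives a Gaussian with σ² = 2Dt; advection only shifts the center.
σ = √(2 × 0.049 × 350) = 5.86 m.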